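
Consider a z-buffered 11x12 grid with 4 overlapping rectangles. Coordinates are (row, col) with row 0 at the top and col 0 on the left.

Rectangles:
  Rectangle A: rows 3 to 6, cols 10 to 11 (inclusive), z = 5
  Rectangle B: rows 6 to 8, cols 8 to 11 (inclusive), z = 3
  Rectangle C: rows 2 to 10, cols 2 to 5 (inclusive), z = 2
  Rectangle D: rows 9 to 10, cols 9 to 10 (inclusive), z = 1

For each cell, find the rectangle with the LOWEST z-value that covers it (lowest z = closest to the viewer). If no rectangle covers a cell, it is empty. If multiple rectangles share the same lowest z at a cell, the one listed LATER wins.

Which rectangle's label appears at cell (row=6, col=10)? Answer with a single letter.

Check cell (6,10):
  A: rows 3-6 cols 10-11 z=5 -> covers; best now A (z=5)
  B: rows 6-8 cols 8-11 z=3 -> covers; best now B (z=3)
  C: rows 2-10 cols 2-5 -> outside (col miss)
  D: rows 9-10 cols 9-10 -> outside (row miss)
Winner: B at z=3

Answer: B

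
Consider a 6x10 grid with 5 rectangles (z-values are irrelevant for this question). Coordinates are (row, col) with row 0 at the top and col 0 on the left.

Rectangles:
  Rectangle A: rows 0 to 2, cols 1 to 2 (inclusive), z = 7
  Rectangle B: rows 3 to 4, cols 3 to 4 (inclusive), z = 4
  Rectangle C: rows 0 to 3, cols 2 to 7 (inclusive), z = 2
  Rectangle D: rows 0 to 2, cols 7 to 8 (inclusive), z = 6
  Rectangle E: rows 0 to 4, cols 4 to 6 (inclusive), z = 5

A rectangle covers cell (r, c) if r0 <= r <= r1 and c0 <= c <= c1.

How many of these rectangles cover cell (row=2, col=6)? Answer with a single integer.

Check cell (2,6):
  A: rows 0-2 cols 1-2 -> outside (col miss)
  B: rows 3-4 cols 3-4 -> outside (row miss)
  C: rows 0-3 cols 2-7 -> covers
  D: rows 0-2 cols 7-8 -> outside (col miss)
  E: rows 0-4 cols 4-6 -> covers
Count covering = 2

Answer: 2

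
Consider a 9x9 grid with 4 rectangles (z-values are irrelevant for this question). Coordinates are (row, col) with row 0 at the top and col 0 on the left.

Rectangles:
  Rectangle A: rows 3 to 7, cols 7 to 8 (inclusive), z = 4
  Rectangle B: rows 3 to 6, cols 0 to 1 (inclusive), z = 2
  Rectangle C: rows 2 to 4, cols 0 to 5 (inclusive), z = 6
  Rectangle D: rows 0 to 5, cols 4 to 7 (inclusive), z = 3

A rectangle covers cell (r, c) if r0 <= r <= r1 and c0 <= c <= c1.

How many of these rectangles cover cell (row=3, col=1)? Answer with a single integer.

Check cell (3,1):
  A: rows 3-7 cols 7-8 -> outside (col miss)
  B: rows 3-6 cols 0-1 -> covers
  C: rows 2-4 cols 0-5 -> covers
  D: rows 0-5 cols 4-7 -> outside (col miss)
Count covering = 2

Answer: 2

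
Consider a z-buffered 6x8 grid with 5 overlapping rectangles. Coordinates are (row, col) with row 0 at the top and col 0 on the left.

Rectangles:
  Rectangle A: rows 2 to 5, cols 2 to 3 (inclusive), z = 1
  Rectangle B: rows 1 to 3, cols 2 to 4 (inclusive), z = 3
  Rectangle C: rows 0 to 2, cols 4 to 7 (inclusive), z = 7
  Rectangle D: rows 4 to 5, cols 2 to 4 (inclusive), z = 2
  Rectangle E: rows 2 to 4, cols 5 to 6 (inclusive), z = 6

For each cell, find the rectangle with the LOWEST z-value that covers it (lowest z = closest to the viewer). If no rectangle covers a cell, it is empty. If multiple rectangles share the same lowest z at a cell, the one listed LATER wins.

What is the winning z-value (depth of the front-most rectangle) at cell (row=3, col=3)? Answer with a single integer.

Answer: 1

Derivation:
Check cell (3,3):
  A: rows 2-5 cols 2-3 z=1 -> covers; best now A (z=1)
  B: rows 1-3 cols 2-4 z=3 -> covers; best now A (z=1)
  C: rows 0-2 cols 4-7 -> outside (row miss)
  D: rows 4-5 cols 2-4 -> outside (row miss)
  E: rows 2-4 cols 5-6 -> outside (col miss)
Winner: A at z=1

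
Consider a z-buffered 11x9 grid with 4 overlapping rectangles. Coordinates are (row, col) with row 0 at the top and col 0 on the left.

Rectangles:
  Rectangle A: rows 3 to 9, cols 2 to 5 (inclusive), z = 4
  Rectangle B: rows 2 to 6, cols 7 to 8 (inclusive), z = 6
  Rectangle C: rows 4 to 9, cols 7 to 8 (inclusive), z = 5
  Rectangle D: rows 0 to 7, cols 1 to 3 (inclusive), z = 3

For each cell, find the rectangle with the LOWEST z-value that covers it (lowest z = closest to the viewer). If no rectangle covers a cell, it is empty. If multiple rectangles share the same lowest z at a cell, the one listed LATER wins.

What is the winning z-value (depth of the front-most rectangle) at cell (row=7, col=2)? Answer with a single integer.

Answer: 3

Derivation:
Check cell (7,2):
  A: rows 3-9 cols 2-5 z=4 -> covers; best now A (z=4)
  B: rows 2-6 cols 7-8 -> outside (row miss)
  C: rows 4-9 cols 7-8 -> outside (col miss)
  D: rows 0-7 cols 1-3 z=3 -> covers; best now D (z=3)
Winner: D at z=3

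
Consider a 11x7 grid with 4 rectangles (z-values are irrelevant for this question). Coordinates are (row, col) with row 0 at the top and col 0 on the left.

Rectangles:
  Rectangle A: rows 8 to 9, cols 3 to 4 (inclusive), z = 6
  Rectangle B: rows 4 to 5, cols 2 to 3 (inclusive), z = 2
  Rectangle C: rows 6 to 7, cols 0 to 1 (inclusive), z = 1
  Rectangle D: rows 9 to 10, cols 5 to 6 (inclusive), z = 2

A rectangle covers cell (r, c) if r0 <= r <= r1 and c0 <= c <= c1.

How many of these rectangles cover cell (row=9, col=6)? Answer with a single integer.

Check cell (9,6):
  A: rows 8-9 cols 3-4 -> outside (col miss)
  B: rows 4-5 cols 2-3 -> outside (row miss)
  C: rows 6-7 cols 0-1 -> outside (row miss)
  D: rows 9-10 cols 5-6 -> covers
Count covering = 1

Answer: 1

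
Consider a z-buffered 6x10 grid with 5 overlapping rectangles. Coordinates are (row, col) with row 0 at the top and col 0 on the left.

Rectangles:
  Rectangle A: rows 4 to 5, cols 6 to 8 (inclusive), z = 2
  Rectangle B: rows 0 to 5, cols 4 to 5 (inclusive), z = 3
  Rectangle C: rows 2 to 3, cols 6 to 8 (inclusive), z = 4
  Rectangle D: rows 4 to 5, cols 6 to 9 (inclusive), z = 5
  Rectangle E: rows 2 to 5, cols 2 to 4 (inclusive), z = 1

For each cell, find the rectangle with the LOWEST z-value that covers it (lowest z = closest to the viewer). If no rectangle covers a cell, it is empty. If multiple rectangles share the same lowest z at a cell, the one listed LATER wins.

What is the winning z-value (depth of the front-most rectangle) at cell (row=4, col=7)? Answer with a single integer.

Check cell (4,7):
  A: rows 4-5 cols 6-8 z=2 -> covers; best now A (z=2)
  B: rows 0-5 cols 4-5 -> outside (col miss)
  C: rows 2-3 cols 6-8 -> outside (row miss)
  D: rows 4-5 cols 6-9 z=5 -> covers; best now A (z=2)
  E: rows 2-5 cols 2-4 -> outside (col miss)
Winner: A at z=2

Answer: 2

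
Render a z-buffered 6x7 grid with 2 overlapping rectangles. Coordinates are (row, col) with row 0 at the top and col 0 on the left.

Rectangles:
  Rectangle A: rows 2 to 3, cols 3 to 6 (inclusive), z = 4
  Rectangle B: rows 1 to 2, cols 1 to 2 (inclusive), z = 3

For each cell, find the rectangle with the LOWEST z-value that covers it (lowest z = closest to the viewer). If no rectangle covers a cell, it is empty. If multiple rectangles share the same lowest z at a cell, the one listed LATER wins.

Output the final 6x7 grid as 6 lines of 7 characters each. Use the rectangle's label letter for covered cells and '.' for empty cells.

.......
.BB....
.BBAAAA
...AAAA
.......
.......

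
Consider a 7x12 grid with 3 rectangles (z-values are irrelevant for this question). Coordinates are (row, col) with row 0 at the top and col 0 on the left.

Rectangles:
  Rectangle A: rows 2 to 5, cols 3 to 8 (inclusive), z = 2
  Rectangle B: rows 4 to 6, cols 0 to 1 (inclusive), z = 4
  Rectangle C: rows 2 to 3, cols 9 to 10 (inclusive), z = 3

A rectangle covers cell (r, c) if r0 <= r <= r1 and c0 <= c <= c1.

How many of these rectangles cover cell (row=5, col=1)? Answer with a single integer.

Answer: 1

Derivation:
Check cell (5,1):
  A: rows 2-5 cols 3-8 -> outside (col miss)
  B: rows 4-6 cols 0-1 -> covers
  C: rows 2-3 cols 9-10 -> outside (row miss)
Count covering = 1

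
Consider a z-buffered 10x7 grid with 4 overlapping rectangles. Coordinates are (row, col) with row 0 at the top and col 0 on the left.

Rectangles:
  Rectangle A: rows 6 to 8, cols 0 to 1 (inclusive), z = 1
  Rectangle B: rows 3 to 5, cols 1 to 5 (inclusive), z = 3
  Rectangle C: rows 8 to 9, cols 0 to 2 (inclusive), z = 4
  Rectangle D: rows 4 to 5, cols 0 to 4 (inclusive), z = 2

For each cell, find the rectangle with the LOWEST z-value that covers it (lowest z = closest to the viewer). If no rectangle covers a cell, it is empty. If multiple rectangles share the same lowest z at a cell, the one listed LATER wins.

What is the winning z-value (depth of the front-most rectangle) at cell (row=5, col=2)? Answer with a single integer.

Check cell (5,2):
  A: rows 6-8 cols 0-1 -> outside (row miss)
  B: rows 3-5 cols 1-5 z=3 -> covers; best now B (z=3)
  C: rows 8-9 cols 0-2 -> outside (row miss)
  D: rows 4-5 cols 0-4 z=2 -> covers; best now D (z=2)
Winner: D at z=2

Answer: 2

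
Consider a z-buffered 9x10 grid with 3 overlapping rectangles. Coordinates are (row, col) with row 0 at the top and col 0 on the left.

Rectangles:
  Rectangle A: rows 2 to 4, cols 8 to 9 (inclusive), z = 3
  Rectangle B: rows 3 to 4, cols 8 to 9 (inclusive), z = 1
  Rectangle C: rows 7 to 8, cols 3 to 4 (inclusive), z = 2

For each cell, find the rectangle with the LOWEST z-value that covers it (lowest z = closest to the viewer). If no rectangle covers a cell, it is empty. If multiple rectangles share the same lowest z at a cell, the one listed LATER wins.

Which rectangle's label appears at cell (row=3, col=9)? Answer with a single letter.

Check cell (3,9):
  A: rows 2-4 cols 8-9 z=3 -> covers; best now A (z=3)
  B: rows 3-4 cols 8-9 z=1 -> covers; best now B (z=1)
  C: rows 7-8 cols 3-4 -> outside (row miss)
Winner: B at z=1

Answer: B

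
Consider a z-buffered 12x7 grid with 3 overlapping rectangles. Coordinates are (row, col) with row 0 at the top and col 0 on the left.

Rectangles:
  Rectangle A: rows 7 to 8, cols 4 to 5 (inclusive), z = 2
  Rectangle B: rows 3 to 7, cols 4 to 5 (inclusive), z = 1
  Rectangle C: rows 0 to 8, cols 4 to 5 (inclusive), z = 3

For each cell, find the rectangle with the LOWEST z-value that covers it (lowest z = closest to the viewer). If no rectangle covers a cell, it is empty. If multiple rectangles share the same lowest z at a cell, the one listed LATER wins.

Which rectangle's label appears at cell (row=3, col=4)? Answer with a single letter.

Answer: B

Derivation:
Check cell (3,4):
  A: rows 7-8 cols 4-5 -> outside (row miss)
  B: rows 3-7 cols 4-5 z=1 -> covers; best now B (z=1)
  C: rows 0-8 cols 4-5 z=3 -> covers; best now B (z=1)
Winner: B at z=1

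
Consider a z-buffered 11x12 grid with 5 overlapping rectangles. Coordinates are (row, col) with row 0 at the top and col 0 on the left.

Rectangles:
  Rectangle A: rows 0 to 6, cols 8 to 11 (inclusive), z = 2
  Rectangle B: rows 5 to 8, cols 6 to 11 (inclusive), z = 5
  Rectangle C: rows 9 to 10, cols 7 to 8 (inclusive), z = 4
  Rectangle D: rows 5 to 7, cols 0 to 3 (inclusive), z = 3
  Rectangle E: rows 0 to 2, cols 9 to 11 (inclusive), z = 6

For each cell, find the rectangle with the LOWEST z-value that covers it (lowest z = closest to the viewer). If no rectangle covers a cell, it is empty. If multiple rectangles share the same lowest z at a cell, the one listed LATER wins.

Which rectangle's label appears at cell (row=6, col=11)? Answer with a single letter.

Check cell (6,11):
  A: rows 0-6 cols 8-11 z=2 -> covers; best now A (z=2)
  B: rows 5-8 cols 6-11 z=5 -> covers; best now A (z=2)
  C: rows 9-10 cols 7-8 -> outside (row miss)
  D: rows 5-7 cols 0-3 -> outside (col miss)
  E: rows 0-2 cols 9-11 -> outside (row miss)
Winner: A at z=2

Answer: A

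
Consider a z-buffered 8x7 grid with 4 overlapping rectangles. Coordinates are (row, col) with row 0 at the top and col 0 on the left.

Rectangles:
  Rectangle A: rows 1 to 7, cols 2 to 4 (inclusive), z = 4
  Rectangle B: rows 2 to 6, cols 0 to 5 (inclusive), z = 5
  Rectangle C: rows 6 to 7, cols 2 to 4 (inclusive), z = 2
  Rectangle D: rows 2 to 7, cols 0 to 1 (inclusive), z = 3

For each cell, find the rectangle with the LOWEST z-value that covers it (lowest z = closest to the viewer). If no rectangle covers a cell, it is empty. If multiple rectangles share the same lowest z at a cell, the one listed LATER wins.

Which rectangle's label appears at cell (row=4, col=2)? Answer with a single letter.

Check cell (4,2):
  A: rows 1-7 cols 2-4 z=4 -> covers; best now A (z=4)
  B: rows 2-6 cols 0-5 z=5 -> covers; best now A (z=4)
  C: rows 6-7 cols 2-4 -> outside (row miss)
  D: rows 2-7 cols 0-1 -> outside (col miss)
Winner: A at z=4

Answer: A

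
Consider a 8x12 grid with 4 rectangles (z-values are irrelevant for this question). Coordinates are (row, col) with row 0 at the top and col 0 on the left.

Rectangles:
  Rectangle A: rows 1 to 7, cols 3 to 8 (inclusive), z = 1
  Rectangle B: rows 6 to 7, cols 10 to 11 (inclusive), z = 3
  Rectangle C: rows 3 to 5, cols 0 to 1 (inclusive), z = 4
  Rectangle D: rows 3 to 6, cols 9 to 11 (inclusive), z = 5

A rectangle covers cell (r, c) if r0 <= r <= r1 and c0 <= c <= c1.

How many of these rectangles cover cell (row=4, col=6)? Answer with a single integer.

Check cell (4,6):
  A: rows 1-7 cols 3-8 -> covers
  B: rows 6-7 cols 10-11 -> outside (row miss)
  C: rows 3-5 cols 0-1 -> outside (col miss)
  D: rows 3-6 cols 9-11 -> outside (col miss)
Count covering = 1

Answer: 1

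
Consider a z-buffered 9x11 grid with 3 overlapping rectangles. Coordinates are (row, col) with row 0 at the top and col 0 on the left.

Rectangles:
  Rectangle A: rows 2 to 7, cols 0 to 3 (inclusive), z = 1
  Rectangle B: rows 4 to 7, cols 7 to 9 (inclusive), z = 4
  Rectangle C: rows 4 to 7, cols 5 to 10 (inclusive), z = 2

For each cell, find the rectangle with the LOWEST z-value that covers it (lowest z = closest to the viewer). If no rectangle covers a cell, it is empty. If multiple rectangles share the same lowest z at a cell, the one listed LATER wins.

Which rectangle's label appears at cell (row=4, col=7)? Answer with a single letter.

Answer: C

Derivation:
Check cell (4,7):
  A: rows 2-7 cols 0-3 -> outside (col miss)
  B: rows 4-7 cols 7-9 z=4 -> covers; best now B (z=4)
  C: rows 4-7 cols 5-10 z=2 -> covers; best now C (z=2)
Winner: C at z=2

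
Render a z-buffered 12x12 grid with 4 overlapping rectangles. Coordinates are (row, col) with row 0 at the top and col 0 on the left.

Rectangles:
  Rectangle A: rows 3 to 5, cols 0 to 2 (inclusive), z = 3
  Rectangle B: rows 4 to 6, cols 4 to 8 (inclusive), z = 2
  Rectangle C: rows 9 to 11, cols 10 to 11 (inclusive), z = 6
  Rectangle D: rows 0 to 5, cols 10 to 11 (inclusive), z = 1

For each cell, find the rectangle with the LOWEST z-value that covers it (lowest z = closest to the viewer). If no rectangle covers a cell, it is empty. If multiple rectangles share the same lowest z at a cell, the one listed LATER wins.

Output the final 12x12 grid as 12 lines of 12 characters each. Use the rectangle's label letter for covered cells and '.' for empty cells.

..........DD
..........DD
..........DD
AAA.......DD
AAA.BBBBB.DD
AAA.BBBBB.DD
....BBBBB...
............
............
..........CC
..........CC
..........CC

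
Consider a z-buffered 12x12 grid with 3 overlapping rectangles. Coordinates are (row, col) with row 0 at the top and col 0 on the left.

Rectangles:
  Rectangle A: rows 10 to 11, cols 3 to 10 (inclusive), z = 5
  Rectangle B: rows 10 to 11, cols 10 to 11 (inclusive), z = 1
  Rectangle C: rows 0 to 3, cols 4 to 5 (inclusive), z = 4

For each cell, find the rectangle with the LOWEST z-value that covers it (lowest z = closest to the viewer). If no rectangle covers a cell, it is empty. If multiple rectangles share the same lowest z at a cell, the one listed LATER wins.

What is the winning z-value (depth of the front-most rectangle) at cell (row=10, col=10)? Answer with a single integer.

Answer: 1

Derivation:
Check cell (10,10):
  A: rows 10-11 cols 3-10 z=5 -> covers; best now A (z=5)
  B: rows 10-11 cols 10-11 z=1 -> covers; best now B (z=1)
  C: rows 0-3 cols 4-5 -> outside (row miss)
Winner: B at z=1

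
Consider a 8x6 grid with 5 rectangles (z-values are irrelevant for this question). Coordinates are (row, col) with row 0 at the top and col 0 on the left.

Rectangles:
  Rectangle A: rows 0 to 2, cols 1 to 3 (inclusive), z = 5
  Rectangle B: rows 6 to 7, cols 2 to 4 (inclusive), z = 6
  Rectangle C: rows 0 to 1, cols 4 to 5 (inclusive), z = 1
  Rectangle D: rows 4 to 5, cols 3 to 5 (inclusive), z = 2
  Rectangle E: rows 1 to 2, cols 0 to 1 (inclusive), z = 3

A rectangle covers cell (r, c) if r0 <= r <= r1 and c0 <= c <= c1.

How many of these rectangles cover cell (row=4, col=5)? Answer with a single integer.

Check cell (4,5):
  A: rows 0-2 cols 1-3 -> outside (row miss)
  B: rows 6-7 cols 2-4 -> outside (row miss)
  C: rows 0-1 cols 4-5 -> outside (row miss)
  D: rows 4-5 cols 3-5 -> covers
  E: rows 1-2 cols 0-1 -> outside (row miss)
Count covering = 1

Answer: 1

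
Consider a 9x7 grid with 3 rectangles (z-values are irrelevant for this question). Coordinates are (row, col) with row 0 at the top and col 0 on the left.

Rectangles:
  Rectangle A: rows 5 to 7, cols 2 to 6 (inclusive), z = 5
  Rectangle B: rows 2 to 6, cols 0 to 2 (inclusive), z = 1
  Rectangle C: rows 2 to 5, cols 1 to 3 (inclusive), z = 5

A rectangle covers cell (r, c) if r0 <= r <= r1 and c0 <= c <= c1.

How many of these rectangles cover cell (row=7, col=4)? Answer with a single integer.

Answer: 1

Derivation:
Check cell (7,4):
  A: rows 5-7 cols 2-6 -> covers
  B: rows 2-6 cols 0-2 -> outside (row miss)
  C: rows 2-5 cols 1-3 -> outside (row miss)
Count covering = 1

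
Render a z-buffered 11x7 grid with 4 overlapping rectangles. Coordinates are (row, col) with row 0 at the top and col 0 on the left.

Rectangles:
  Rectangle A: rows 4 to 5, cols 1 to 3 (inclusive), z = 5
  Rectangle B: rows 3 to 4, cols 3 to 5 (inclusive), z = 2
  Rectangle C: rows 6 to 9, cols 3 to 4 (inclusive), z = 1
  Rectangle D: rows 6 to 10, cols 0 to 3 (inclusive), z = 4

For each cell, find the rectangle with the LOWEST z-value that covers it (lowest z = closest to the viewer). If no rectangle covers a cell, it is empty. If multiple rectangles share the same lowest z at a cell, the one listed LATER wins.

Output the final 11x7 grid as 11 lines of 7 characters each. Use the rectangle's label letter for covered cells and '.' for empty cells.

.......
.......
.......
...BBB.
.AABBB.
.AAA...
DDDCC..
DDDCC..
DDDCC..
DDDCC..
DDDD...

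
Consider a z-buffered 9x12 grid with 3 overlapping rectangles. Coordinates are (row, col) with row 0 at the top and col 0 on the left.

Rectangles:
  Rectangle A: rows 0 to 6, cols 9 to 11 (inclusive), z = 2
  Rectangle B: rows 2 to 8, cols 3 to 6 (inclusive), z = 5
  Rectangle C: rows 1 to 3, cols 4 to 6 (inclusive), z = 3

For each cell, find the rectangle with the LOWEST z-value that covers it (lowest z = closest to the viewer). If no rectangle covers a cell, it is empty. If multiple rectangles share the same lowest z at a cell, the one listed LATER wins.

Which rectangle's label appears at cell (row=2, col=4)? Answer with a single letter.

Check cell (2,4):
  A: rows 0-6 cols 9-11 -> outside (col miss)
  B: rows 2-8 cols 3-6 z=5 -> covers; best now B (z=5)
  C: rows 1-3 cols 4-6 z=3 -> covers; best now C (z=3)
Winner: C at z=3

Answer: C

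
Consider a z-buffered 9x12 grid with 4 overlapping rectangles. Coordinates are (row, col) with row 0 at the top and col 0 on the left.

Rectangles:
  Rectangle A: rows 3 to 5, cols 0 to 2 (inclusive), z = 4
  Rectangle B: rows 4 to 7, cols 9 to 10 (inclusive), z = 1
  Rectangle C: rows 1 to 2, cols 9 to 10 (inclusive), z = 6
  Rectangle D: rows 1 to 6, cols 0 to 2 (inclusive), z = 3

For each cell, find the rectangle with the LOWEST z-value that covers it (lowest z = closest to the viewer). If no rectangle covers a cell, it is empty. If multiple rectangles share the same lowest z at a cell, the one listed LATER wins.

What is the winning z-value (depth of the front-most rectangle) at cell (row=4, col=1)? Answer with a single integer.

Check cell (4,1):
  A: rows 3-5 cols 0-2 z=4 -> covers; best now A (z=4)
  B: rows 4-7 cols 9-10 -> outside (col miss)
  C: rows 1-2 cols 9-10 -> outside (row miss)
  D: rows 1-6 cols 0-2 z=3 -> covers; best now D (z=3)
Winner: D at z=3

Answer: 3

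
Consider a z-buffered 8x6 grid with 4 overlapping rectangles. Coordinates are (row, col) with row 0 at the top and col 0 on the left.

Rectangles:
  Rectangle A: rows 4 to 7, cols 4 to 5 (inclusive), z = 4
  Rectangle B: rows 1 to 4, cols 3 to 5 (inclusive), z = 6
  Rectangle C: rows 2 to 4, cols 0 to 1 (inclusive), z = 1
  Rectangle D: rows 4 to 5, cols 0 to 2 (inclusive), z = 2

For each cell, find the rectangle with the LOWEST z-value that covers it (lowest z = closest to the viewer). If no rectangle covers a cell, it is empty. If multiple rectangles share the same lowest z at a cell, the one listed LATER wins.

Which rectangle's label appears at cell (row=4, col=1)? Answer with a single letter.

Answer: C

Derivation:
Check cell (4,1):
  A: rows 4-7 cols 4-5 -> outside (col miss)
  B: rows 1-4 cols 3-5 -> outside (col miss)
  C: rows 2-4 cols 0-1 z=1 -> covers; best now C (z=1)
  D: rows 4-5 cols 0-2 z=2 -> covers; best now C (z=1)
Winner: C at z=1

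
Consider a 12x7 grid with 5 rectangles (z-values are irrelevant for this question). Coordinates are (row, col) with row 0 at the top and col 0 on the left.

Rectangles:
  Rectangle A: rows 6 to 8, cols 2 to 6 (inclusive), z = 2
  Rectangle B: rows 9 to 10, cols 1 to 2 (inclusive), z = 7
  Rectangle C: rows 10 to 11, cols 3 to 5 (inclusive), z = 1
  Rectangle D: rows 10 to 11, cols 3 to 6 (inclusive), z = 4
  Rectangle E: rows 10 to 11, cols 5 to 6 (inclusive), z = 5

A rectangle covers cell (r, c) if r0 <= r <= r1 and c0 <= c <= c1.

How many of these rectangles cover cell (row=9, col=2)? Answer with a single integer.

Answer: 1

Derivation:
Check cell (9,2):
  A: rows 6-8 cols 2-6 -> outside (row miss)
  B: rows 9-10 cols 1-2 -> covers
  C: rows 10-11 cols 3-5 -> outside (row miss)
  D: rows 10-11 cols 3-6 -> outside (row miss)
  E: rows 10-11 cols 5-6 -> outside (row miss)
Count covering = 1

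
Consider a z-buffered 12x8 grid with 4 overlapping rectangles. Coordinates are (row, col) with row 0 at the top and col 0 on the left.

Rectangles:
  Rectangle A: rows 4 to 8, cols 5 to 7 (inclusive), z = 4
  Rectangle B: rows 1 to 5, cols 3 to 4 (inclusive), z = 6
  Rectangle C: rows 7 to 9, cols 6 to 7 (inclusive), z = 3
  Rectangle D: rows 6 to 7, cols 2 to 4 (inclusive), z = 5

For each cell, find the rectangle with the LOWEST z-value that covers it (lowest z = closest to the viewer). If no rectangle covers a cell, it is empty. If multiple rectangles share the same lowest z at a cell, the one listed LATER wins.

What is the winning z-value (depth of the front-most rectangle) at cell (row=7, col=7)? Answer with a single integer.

Check cell (7,7):
  A: rows 4-8 cols 5-7 z=4 -> covers; best now A (z=4)
  B: rows 1-5 cols 3-4 -> outside (row miss)
  C: rows 7-9 cols 6-7 z=3 -> covers; best now C (z=3)
  D: rows 6-7 cols 2-4 -> outside (col miss)
Winner: C at z=3

Answer: 3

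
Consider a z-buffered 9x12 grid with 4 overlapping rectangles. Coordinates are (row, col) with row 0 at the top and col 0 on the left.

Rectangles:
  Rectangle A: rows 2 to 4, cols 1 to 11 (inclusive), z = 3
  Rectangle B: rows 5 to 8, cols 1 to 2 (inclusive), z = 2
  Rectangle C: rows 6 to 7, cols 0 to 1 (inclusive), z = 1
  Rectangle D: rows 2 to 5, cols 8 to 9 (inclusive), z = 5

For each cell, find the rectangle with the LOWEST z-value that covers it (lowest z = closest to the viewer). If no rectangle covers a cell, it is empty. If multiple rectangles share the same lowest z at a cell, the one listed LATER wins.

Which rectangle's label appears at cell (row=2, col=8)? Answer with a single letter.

Check cell (2,8):
  A: rows 2-4 cols 1-11 z=3 -> covers; best now A (z=3)
  B: rows 5-8 cols 1-2 -> outside (row miss)
  C: rows 6-7 cols 0-1 -> outside (row miss)
  D: rows 2-5 cols 8-9 z=5 -> covers; best now A (z=3)
Winner: A at z=3

Answer: A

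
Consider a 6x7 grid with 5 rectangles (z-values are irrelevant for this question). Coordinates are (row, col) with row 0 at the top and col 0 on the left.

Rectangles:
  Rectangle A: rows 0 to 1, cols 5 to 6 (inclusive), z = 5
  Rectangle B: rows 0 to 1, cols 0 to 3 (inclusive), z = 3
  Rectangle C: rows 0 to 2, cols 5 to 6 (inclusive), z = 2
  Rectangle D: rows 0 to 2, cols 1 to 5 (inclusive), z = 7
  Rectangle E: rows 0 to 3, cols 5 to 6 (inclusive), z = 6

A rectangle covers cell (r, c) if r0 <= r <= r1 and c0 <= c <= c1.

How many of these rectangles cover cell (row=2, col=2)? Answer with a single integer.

Check cell (2,2):
  A: rows 0-1 cols 5-6 -> outside (row miss)
  B: rows 0-1 cols 0-3 -> outside (row miss)
  C: rows 0-2 cols 5-6 -> outside (col miss)
  D: rows 0-2 cols 1-5 -> covers
  E: rows 0-3 cols 5-6 -> outside (col miss)
Count covering = 1

Answer: 1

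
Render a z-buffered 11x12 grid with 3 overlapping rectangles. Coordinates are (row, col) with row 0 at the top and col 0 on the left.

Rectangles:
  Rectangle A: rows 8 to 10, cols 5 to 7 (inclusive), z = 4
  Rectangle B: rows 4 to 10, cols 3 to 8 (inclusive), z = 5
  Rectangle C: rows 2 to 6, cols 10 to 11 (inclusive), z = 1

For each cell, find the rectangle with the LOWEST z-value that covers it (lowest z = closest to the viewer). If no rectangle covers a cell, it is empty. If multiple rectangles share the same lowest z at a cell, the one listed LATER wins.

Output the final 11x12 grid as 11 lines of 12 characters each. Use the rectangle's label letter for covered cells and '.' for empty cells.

............
............
..........CC
..........CC
...BBBBBB.CC
...BBBBBB.CC
...BBBBBB.CC
...BBBBBB...
...BBAAAB...
...BBAAAB...
...BBAAAB...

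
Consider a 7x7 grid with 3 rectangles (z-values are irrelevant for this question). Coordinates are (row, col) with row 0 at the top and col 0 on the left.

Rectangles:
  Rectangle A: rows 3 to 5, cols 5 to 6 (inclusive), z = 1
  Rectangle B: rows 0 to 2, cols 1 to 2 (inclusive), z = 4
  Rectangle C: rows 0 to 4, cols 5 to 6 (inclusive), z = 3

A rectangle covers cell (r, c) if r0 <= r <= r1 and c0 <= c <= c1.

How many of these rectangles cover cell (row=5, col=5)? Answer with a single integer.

Check cell (5,5):
  A: rows 3-5 cols 5-6 -> covers
  B: rows 0-2 cols 1-2 -> outside (row miss)
  C: rows 0-4 cols 5-6 -> outside (row miss)
Count covering = 1

Answer: 1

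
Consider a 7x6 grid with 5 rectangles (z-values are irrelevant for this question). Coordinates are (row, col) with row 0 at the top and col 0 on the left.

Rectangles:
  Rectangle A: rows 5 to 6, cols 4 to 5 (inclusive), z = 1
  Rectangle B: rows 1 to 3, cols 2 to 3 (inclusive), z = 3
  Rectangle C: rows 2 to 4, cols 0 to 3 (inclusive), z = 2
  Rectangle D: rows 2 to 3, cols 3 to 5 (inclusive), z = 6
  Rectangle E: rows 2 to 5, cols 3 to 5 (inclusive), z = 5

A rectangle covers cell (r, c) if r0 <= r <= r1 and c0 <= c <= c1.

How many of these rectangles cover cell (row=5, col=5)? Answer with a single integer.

Answer: 2

Derivation:
Check cell (5,5):
  A: rows 5-6 cols 4-5 -> covers
  B: rows 1-3 cols 2-3 -> outside (row miss)
  C: rows 2-4 cols 0-3 -> outside (row miss)
  D: rows 2-3 cols 3-5 -> outside (row miss)
  E: rows 2-5 cols 3-5 -> covers
Count covering = 2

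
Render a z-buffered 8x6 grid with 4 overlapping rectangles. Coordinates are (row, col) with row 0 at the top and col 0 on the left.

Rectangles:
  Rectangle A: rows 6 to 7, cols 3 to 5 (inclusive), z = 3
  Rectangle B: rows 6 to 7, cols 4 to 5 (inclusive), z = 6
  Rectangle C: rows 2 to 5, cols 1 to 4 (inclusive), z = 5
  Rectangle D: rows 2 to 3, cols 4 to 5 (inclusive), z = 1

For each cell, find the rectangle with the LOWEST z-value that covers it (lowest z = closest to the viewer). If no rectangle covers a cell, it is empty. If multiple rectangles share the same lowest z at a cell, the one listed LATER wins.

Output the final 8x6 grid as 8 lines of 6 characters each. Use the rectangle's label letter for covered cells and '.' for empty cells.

......
......
.CCCDD
.CCCDD
.CCCC.
.CCCC.
...AAA
...AAA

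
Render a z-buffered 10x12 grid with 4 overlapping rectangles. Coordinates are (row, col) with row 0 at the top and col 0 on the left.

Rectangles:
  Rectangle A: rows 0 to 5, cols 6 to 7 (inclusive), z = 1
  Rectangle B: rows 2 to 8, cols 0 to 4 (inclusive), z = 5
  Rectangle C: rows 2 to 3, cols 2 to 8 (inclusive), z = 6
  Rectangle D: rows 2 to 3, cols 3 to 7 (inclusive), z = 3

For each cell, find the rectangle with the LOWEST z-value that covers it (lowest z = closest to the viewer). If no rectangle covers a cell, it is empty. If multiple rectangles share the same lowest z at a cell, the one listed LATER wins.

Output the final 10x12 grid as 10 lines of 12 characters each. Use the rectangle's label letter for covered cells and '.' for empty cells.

......AA....
......AA....
BBBDDDAAC...
BBBDDDAAC...
BBBBB.AA....
BBBBB.AA....
BBBBB.......
BBBBB.......
BBBBB.......
............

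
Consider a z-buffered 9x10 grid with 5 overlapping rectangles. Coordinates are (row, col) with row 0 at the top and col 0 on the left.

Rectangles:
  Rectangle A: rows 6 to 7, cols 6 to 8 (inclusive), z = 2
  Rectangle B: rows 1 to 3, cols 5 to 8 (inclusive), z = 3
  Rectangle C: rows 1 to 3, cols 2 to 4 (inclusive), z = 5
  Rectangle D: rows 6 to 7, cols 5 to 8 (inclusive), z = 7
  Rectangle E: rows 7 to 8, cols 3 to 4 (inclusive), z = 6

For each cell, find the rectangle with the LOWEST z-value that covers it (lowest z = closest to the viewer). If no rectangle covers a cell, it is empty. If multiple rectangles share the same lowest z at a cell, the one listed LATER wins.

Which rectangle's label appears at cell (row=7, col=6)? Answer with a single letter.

Check cell (7,6):
  A: rows 6-7 cols 6-8 z=2 -> covers; best now A (z=2)
  B: rows 1-3 cols 5-8 -> outside (row miss)
  C: rows 1-3 cols 2-4 -> outside (row miss)
  D: rows 6-7 cols 5-8 z=7 -> covers; best now A (z=2)
  E: rows 7-8 cols 3-4 -> outside (col miss)
Winner: A at z=2

Answer: A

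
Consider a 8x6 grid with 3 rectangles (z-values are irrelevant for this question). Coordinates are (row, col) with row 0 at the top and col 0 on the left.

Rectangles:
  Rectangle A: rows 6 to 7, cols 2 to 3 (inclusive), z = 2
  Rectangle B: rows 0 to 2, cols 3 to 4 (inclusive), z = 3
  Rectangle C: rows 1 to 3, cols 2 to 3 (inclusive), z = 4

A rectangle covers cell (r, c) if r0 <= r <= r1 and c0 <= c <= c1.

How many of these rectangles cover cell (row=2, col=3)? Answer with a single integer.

Check cell (2,3):
  A: rows 6-7 cols 2-3 -> outside (row miss)
  B: rows 0-2 cols 3-4 -> covers
  C: rows 1-3 cols 2-3 -> covers
Count covering = 2

Answer: 2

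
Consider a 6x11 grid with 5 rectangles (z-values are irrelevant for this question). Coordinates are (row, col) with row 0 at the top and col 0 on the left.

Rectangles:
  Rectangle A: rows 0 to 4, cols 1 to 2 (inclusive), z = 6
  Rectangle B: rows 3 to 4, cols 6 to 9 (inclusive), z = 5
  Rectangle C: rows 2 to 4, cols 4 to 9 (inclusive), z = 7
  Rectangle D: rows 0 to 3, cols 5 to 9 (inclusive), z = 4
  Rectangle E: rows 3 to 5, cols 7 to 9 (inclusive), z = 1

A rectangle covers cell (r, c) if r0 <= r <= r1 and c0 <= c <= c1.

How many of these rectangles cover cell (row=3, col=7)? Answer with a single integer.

Answer: 4

Derivation:
Check cell (3,7):
  A: rows 0-4 cols 1-2 -> outside (col miss)
  B: rows 3-4 cols 6-9 -> covers
  C: rows 2-4 cols 4-9 -> covers
  D: rows 0-3 cols 5-9 -> covers
  E: rows 3-5 cols 7-9 -> covers
Count covering = 4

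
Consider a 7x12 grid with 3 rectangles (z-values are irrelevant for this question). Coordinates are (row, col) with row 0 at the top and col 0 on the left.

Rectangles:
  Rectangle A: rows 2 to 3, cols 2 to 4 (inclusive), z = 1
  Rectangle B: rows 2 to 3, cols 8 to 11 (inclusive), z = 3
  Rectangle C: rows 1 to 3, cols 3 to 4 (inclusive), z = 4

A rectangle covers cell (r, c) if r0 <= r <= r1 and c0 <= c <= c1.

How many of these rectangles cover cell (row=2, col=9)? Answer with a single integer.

Check cell (2,9):
  A: rows 2-3 cols 2-4 -> outside (col miss)
  B: rows 2-3 cols 8-11 -> covers
  C: rows 1-3 cols 3-4 -> outside (col miss)
Count covering = 1

Answer: 1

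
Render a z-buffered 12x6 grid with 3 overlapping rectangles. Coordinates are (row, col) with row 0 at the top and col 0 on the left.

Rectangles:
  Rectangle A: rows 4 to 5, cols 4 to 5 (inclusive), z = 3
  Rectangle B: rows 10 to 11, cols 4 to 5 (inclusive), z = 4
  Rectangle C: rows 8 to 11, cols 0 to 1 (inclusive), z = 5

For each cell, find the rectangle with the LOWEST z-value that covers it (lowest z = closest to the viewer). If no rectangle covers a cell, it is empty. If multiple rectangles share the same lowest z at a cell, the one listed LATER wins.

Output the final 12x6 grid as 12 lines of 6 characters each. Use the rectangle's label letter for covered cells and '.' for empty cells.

......
......
......
......
....AA
....AA
......
......
CC....
CC....
CC..BB
CC..BB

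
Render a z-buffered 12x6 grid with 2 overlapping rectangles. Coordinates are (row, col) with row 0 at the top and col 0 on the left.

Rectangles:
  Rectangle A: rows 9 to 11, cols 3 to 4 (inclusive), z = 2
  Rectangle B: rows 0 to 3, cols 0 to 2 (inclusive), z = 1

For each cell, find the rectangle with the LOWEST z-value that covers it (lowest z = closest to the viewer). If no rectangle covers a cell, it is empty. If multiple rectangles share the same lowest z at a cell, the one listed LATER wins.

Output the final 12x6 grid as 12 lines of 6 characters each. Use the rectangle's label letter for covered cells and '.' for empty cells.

BBB...
BBB...
BBB...
BBB...
......
......
......
......
......
...AA.
...AA.
...AA.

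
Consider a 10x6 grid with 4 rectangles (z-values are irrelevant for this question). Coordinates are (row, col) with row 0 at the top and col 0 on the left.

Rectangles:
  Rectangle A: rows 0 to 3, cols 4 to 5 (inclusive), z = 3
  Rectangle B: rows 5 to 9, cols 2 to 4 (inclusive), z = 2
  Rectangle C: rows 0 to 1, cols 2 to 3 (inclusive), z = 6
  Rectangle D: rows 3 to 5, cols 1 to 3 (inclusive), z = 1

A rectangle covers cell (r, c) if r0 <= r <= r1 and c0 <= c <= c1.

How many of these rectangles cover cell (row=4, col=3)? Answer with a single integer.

Answer: 1

Derivation:
Check cell (4,3):
  A: rows 0-3 cols 4-5 -> outside (row miss)
  B: rows 5-9 cols 2-4 -> outside (row miss)
  C: rows 0-1 cols 2-3 -> outside (row miss)
  D: rows 3-5 cols 1-3 -> covers
Count covering = 1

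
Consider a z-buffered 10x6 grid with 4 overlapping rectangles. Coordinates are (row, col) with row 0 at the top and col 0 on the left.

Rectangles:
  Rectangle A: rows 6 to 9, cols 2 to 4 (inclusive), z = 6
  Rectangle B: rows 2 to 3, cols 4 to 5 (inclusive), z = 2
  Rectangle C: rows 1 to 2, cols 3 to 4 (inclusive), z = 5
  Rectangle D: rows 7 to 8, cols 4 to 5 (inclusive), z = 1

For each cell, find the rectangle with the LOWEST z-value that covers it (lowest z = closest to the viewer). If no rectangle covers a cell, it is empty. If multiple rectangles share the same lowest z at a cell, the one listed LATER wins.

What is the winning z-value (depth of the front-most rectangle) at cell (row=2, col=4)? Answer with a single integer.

Answer: 2

Derivation:
Check cell (2,4):
  A: rows 6-9 cols 2-4 -> outside (row miss)
  B: rows 2-3 cols 4-5 z=2 -> covers; best now B (z=2)
  C: rows 1-2 cols 3-4 z=5 -> covers; best now B (z=2)
  D: rows 7-8 cols 4-5 -> outside (row miss)
Winner: B at z=2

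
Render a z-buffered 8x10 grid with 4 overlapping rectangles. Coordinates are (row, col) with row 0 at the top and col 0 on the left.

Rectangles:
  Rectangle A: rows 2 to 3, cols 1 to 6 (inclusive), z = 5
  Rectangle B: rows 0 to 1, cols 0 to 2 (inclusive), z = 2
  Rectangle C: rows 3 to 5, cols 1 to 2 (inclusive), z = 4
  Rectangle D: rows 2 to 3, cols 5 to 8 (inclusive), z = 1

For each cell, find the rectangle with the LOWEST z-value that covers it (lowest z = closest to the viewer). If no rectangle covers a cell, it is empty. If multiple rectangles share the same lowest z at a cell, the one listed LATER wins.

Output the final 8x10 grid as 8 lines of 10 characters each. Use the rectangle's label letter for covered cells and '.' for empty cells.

BBB.......
BBB.......
.AAAADDDD.
.CCAADDDD.
.CC.......
.CC.......
..........
..........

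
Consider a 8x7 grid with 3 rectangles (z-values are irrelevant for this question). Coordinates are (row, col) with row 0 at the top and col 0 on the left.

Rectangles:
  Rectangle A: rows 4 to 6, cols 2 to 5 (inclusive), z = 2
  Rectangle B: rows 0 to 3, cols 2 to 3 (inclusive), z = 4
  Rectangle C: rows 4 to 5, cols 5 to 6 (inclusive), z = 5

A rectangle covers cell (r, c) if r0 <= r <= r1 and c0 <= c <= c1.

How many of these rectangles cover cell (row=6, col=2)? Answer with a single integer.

Answer: 1

Derivation:
Check cell (6,2):
  A: rows 4-6 cols 2-5 -> covers
  B: rows 0-3 cols 2-3 -> outside (row miss)
  C: rows 4-5 cols 5-6 -> outside (row miss)
Count covering = 1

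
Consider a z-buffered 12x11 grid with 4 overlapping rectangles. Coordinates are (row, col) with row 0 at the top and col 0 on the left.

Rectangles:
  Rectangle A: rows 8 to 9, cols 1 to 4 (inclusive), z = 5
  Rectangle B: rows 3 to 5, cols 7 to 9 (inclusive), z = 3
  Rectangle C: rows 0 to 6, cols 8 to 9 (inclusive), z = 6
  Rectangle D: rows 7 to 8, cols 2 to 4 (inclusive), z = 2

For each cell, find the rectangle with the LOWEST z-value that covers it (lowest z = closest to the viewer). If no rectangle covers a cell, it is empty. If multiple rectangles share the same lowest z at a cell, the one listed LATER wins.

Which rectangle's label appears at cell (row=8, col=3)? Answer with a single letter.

Answer: D

Derivation:
Check cell (8,3):
  A: rows 8-9 cols 1-4 z=5 -> covers; best now A (z=5)
  B: rows 3-5 cols 7-9 -> outside (row miss)
  C: rows 0-6 cols 8-9 -> outside (row miss)
  D: rows 7-8 cols 2-4 z=2 -> covers; best now D (z=2)
Winner: D at z=2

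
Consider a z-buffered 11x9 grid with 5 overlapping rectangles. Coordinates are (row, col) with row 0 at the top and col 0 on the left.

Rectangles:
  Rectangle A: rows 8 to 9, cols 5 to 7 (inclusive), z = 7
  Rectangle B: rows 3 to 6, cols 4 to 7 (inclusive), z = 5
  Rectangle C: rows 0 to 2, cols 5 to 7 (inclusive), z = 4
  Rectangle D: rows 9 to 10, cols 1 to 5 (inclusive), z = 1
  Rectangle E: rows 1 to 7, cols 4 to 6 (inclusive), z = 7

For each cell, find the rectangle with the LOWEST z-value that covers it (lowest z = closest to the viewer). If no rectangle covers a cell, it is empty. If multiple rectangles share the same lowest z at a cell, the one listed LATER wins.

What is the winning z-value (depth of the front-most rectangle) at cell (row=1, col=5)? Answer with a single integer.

Answer: 4

Derivation:
Check cell (1,5):
  A: rows 8-9 cols 5-7 -> outside (row miss)
  B: rows 3-6 cols 4-7 -> outside (row miss)
  C: rows 0-2 cols 5-7 z=4 -> covers; best now C (z=4)
  D: rows 9-10 cols 1-5 -> outside (row miss)
  E: rows 1-7 cols 4-6 z=7 -> covers; best now C (z=4)
Winner: C at z=4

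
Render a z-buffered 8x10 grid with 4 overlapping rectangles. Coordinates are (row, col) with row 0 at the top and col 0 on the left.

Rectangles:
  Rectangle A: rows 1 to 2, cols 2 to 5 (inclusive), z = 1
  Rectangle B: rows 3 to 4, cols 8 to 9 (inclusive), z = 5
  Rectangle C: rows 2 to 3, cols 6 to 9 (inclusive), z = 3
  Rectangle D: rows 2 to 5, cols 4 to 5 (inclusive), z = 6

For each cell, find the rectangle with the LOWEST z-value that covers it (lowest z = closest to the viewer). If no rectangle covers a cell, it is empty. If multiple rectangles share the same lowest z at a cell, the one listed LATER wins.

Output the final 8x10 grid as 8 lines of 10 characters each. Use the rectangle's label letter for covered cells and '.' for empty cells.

..........
..AAAA....
..AAAACCCC
....DDCCCC
....DD..BB
....DD....
..........
..........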